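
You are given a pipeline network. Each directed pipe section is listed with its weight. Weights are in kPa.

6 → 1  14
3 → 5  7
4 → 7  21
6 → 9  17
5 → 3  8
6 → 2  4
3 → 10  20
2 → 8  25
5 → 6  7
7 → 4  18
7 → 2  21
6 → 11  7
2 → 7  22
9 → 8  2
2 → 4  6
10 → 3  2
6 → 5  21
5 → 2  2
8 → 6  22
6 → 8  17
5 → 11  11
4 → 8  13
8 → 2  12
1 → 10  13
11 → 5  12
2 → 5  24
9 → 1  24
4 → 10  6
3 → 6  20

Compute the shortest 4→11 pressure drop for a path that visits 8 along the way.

Best 4 to 8: 4 → 8 costing 13
Best 8 to 11: 8 → 6 → 11 costing 29
Total via 8: 13 + 29 = 42 kPa.

42 kPa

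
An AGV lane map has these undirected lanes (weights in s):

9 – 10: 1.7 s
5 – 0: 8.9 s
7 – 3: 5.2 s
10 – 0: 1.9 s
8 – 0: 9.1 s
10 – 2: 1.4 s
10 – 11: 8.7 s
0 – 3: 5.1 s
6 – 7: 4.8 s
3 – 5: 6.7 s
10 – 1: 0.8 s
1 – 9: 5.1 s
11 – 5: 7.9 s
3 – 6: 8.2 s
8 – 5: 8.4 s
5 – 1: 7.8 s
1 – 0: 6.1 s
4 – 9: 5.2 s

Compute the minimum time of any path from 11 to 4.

Shortest distances from 11:
11: 0
5: 7.9  (via 11)
10: 8.7  (via 11)
1: 9.5  (via 10)
2: 10.1  (via 10)
9: 10.4  (via 10)
0: 10.6  (via 10)
3: 14.6  (via 5)
4: 15.6  (via 9)
Shortest route: 11–10–9–4 = 15.6 s.

15.6 s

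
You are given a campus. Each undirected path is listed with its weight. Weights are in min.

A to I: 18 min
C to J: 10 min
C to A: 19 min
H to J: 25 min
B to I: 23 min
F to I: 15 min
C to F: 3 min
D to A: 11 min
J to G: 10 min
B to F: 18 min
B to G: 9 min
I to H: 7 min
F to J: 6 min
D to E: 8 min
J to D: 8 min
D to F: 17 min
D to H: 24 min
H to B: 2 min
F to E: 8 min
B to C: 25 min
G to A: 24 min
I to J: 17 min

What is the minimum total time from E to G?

Enumerating some paths:
E - F - J - G: 8+6+10 = 24
E - D - J - G: 8+8+10 = 26
Cheapest is E - F - J - G at 24 min.

24 min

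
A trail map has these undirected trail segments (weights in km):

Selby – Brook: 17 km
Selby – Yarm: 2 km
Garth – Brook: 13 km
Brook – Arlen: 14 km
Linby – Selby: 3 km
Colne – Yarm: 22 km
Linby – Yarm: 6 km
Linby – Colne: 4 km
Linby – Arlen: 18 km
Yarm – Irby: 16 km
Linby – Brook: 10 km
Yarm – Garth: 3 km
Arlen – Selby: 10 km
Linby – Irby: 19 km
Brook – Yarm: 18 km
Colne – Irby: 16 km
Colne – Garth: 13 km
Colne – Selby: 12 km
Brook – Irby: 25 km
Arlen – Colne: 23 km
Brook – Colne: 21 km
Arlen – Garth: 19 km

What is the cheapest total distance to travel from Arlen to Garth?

Settle nodes by increasing distance from Arlen:
Arlen: 0
Selby: 10  (via Arlen)
Yarm: 12  (via Selby)
Linby: 13  (via Selby)
Brook: 14  (via Arlen)
Garth: 15  (via Yarm)
Shortest route: Arlen–Selby–Yarm–Garth = 15 km.

15 km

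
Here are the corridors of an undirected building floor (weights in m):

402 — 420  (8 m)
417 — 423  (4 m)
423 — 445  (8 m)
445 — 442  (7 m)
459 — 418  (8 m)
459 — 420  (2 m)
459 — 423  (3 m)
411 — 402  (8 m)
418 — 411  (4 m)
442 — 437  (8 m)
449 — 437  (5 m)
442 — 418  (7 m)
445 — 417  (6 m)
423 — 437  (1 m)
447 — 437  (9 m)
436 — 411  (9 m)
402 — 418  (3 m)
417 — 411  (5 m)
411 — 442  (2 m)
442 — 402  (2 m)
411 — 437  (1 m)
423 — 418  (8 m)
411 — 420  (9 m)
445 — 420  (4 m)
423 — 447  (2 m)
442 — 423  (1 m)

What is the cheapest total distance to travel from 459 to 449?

9 m

Running Dijkstra from 459:
459: 0
420: 2  (via 459)
423: 3  (via 459)
442: 4  (via 423)
437: 4  (via 423)
447: 5  (via 423)
411: 5  (via 437)
402: 6  (via 442)
445: 6  (via 420)
417: 7  (via 423)
418: 8  (via 459)
449: 9  (via 437)
Shortest route: 459–423–437–449 = 9 m.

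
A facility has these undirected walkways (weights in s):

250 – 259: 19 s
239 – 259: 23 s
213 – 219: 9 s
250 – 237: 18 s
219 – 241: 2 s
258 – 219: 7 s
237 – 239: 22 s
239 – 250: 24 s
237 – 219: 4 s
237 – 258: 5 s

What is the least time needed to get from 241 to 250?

24 s

Enumerating some paths:
241 → 219 → 258 → 237 → 250: 2+7+5+18 = 32
241 → 219 → 237 → 250: 2+4+18 = 24
The minimum is 24 s via 241 → 219 → 237 → 250.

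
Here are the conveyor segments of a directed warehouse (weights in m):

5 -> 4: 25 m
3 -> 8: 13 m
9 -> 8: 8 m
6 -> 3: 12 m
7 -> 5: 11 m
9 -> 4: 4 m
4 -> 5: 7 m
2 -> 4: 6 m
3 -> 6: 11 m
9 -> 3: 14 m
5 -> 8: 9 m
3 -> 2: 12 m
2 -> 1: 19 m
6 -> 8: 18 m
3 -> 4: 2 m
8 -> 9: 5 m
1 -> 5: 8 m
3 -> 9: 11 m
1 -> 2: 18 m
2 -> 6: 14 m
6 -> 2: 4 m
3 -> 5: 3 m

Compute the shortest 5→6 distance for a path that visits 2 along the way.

Best 5 to 2: 5–8–9–3–2 costing 40
Best 2 to 6: 2–6 costing 14
Total via 2: 40 + 14 = 54 m.

54 m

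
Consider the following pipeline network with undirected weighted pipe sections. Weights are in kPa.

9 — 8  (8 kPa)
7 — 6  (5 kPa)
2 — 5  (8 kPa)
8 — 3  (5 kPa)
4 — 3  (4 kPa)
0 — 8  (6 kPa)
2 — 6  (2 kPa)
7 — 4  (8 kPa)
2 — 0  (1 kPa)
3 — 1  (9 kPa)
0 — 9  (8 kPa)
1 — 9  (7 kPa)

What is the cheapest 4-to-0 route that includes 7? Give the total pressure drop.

16 kPa

Best 4 to 7: 4 → 7 costing 8
Shortest 7→0: 7 → 6 → 2 → 0 = 8
Total via 7: 8 + 8 = 16 kPa.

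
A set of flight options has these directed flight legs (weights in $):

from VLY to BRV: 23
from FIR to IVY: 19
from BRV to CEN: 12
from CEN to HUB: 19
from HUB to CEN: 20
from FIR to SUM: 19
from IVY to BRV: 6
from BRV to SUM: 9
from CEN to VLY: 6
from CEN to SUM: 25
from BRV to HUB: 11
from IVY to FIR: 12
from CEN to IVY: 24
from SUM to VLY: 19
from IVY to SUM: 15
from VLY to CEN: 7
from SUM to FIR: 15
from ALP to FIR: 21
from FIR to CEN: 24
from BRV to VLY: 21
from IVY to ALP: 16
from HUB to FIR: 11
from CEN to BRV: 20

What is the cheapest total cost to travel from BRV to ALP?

Shortest distances from BRV:
BRV: 0
SUM: 9  (via BRV)
HUB: 11  (via BRV)
CEN: 12  (via BRV)
VLY: 18  (via CEN)
FIR: 22  (via HUB)
IVY: 36  (via CEN)
ALP: 52  (via IVY)
Shortest route: BRV → CEN → IVY → ALP = $52.

$52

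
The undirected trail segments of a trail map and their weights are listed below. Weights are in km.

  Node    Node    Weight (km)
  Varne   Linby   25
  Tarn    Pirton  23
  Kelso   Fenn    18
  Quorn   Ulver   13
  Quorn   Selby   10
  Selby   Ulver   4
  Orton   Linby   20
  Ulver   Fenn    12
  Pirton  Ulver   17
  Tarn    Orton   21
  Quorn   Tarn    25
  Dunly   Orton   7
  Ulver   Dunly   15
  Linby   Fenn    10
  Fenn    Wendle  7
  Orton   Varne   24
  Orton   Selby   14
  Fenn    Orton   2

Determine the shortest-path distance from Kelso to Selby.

34 km

Shortest distances from Kelso:
Kelso: 0
Fenn: 18  (via Kelso)
Orton: 20  (via Fenn)
Wendle: 25  (via Fenn)
Dunly: 27  (via Orton)
Linby: 28  (via Fenn)
Ulver: 30  (via Fenn)
Selby: 34  (via Orton)
Shortest route: Kelso–Fenn–Orton–Selby = 34 km.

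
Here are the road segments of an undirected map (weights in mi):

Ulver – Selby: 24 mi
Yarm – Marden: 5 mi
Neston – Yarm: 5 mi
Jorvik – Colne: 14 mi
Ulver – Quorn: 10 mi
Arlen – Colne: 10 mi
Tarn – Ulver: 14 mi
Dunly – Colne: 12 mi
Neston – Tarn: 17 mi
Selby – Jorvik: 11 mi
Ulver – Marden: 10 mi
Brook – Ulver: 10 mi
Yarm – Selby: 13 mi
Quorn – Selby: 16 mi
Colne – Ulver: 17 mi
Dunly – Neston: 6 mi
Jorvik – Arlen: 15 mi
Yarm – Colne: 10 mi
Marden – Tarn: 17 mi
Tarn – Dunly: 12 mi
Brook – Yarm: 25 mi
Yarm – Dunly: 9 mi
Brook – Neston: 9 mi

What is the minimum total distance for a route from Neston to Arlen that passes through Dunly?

28 mi

Best Neston to Dunly: Neston–Dunly costing 6
Shortest Dunly→Arlen: Dunly–Colne–Arlen = 22
Total via Dunly: 6 + 22 = 28 mi.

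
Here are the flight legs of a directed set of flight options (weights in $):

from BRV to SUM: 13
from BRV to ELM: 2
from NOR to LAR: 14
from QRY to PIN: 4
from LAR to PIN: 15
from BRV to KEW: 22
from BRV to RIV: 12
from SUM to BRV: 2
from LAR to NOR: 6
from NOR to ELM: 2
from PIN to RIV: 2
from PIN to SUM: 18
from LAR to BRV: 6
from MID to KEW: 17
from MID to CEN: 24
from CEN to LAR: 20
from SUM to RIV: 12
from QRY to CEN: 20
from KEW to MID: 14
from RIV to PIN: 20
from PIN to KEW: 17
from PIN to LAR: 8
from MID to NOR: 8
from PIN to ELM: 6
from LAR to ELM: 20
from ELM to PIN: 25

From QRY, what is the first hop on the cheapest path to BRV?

PIN

Candidate routes:
QRY → PIN → SUM → BRV: 4+18+2 = 24
QRY → PIN → LAR → BRV: 4+8+6 = 18
The minimum is $18 via QRY → PIN → LAR → BRV.
So from QRY the first move is to PIN.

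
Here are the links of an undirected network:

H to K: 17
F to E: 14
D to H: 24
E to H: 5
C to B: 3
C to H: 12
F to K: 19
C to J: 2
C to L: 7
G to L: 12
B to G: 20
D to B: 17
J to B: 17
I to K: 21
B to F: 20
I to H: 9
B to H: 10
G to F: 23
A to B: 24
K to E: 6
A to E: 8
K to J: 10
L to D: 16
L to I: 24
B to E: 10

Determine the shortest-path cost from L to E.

Compare a few routes:
L - C - H - E: 7+12+5 = 24
L - C - J - K - E: 7+2+10+6 = 25
L - C - B - H - E: 7+3+10+5 = 25
L - C - B - E: 7+3+10 = 20
Cheapest is L - C - B - E at 20.

20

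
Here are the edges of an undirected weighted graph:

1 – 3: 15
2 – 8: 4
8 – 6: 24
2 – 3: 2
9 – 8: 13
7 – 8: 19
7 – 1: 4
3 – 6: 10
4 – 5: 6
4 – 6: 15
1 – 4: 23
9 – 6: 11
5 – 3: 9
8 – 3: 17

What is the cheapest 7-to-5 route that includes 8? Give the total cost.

34

Best 7 to 8: 7–8 costing 19
Best 8 to 5: 8–2–3–5 costing 15
Total via 8: 19 + 15 = 34.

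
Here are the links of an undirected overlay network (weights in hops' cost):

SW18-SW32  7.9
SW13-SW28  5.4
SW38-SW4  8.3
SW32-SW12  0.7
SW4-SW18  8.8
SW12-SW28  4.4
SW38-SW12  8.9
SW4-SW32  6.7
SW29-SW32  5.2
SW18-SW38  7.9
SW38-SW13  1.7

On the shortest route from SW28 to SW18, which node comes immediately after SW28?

Candidate routes:
SW28 → SW12 → SW32 → SW18: 4.4+0.7+7.9 = 13
SW28 → SW12 → SW32 → SW4 → SW18: 4.4+0.7+6.7+8.8 = 20.6
SW28 → SW13 → SW38 → SW18: 5.4+1.7+7.9 = 15
Cheapest is SW28 → SW12 → SW32 → SW18 at 13 hops' cost.
So from SW28 the first move is to SW12.

SW12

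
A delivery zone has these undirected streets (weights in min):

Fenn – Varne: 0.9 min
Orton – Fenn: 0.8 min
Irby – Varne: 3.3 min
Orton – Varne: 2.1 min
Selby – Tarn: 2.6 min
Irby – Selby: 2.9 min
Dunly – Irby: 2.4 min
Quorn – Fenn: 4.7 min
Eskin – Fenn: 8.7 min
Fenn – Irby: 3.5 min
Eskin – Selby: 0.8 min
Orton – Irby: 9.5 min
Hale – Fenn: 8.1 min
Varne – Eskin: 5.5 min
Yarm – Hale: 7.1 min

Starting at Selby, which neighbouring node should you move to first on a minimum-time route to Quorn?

Irby

Enumerating some paths:
Selby → Irby → Fenn → Quorn: 2.9+3.5+4.7 = 11.1
Selby → Irby → Varne → Fenn → Quorn: 2.9+3.3+0.9+4.7 = 11.8
Cheapest is Selby → Irby → Fenn → Quorn at 11.1 min.
So from Selby the first move is to Irby.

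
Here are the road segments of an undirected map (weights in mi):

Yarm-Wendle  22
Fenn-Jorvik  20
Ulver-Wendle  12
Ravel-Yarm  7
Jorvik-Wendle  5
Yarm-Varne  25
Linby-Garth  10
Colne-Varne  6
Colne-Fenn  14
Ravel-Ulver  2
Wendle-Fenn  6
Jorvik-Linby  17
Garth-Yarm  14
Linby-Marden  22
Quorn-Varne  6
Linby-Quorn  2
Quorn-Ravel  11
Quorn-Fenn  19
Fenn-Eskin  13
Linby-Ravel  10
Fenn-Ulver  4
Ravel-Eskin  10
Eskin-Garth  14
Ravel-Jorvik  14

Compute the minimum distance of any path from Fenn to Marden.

Settle nodes by increasing distance from Fenn:
Fenn: 0
Ulver: 4  (via Fenn)
Wendle: 6  (via Fenn)
Ravel: 6  (via Ulver)
Jorvik: 11  (via Wendle)
Eskin: 13  (via Fenn)
Yarm: 13  (via Ravel)
Colne: 14  (via Fenn)
Linby: 16  (via Ravel)
Quorn: 17  (via Ravel)
Varne: 20  (via Colne)
Garth: 26  (via Linby)
Marden: 38  (via Linby)
Shortest route: Fenn → Ulver → Ravel → Linby → Marden = 38 mi.

38 mi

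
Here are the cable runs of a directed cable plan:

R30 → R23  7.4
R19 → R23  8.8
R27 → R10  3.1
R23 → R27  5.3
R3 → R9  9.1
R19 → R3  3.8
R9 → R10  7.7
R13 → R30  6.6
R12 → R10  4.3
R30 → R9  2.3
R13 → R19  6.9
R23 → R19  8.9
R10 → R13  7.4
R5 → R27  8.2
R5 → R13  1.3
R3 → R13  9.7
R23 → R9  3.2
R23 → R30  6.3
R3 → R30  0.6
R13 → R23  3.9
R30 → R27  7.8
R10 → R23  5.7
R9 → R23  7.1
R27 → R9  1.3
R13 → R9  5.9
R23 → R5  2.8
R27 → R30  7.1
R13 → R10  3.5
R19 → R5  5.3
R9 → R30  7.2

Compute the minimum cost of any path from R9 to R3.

19.8

Compare a few routes:
R9 → R23 → R19 → R3: 7.1+8.9+3.8 = 19.8
R9 → R23 → R5 → R13 → R19 → R3: 7.1+2.8+1.3+6.9+3.8 = 21.9
The minimum is 19.8 via R9 → R23 → R19 → R3.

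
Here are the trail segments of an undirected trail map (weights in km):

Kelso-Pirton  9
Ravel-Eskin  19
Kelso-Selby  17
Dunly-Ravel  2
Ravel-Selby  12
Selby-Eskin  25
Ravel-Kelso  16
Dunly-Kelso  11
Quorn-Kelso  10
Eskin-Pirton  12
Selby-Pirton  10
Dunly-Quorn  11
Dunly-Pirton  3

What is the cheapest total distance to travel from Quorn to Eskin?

Compare a few routes:
Quorn–Dunly–Pirton–Eskin: 11+3+12 = 26
Quorn–Kelso–Pirton–Eskin: 10+9+12 = 31
The minimum is 26 km via Quorn–Dunly–Pirton–Eskin.

26 km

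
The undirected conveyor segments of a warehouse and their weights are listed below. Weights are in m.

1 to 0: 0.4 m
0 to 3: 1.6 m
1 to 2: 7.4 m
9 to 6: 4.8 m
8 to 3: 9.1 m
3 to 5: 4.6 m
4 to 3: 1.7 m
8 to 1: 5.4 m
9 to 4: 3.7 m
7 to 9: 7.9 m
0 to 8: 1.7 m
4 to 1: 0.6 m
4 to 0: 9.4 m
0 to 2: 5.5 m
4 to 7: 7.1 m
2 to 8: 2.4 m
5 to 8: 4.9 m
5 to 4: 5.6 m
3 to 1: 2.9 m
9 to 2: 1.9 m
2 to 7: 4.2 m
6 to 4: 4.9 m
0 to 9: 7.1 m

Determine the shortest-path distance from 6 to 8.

7.6 m

Compare a few routes:
6–9–2–8: 4.8+1.9+2.4 = 9.1
6–4–1–0–8: 4.9+0.6+0.4+1.7 = 7.6
6–4–3–0–8: 4.9+1.7+1.6+1.7 = 9.9
6–4–1–8: 4.9+0.6+5.4 = 10.9
The minimum is 7.6 m via 6–4–1–0–8.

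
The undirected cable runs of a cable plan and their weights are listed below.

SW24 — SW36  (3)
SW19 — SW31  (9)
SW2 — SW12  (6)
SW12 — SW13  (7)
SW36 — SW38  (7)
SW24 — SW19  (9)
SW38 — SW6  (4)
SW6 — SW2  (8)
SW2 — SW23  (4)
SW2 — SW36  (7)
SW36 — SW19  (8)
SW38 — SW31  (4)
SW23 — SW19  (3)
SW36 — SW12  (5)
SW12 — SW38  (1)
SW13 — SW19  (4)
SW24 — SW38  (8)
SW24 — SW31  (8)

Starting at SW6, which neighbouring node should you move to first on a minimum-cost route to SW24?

Enumerating some paths:
SW6 - SW38 - SW31 - SW24: 4+4+8 = 16
SW6 - SW38 - SW24: 4+8 = 12
SW6 - SW38 - SW36 - SW24: 4+7+3 = 14
SW6 - SW38 - SW12 - SW36 - SW24: 4+1+5+3 = 13
The minimum is 12 via SW6 - SW38 - SW24.
So from SW6 the first move is to SW38.

SW38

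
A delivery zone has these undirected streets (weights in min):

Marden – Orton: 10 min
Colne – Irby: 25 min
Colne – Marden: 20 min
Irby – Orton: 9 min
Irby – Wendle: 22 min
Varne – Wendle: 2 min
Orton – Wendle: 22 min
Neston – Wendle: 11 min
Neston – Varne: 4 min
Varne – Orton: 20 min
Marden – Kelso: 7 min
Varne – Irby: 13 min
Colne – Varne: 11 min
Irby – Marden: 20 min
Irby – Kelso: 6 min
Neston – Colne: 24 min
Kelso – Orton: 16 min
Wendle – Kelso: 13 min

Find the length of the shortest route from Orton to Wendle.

22 min

Compare a few routes:
Orton → Irby → Varne → Wendle: 9+13+2 = 24
Orton → Irby → Kelso → Wendle: 9+6+13 = 28
Orton → Wendle: 22 = 22
The minimum is 22 min via Orton → Wendle.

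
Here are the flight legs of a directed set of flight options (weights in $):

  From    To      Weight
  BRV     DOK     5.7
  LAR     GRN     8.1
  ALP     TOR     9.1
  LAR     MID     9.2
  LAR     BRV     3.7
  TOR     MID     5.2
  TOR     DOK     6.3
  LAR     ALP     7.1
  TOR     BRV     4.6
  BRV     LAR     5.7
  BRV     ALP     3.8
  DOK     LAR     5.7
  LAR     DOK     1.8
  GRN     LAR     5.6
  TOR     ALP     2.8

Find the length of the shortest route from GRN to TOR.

$21.8

Settle nodes by increasing distance from GRN:
GRN: 0
LAR: 5.6  (via GRN)
DOK: 7.4  (via LAR)
BRV: 9.3  (via LAR)
ALP: 12.7  (via LAR)
MID: 14.8  (via LAR)
TOR: 21.8  (via ALP)
Shortest route: GRN–LAR–ALP–TOR = $21.8.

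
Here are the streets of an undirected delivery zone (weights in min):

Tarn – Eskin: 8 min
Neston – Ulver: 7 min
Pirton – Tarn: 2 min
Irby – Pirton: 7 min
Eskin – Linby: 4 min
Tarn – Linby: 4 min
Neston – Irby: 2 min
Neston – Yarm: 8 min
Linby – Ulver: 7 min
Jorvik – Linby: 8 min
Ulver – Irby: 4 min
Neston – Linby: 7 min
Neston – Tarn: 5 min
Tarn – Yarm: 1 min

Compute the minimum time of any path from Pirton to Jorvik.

14 min

Enumerating some paths:
Pirton–Tarn–Eskin–Linby–Jorvik: 2+8+4+8 = 22
Pirton–Tarn–Linby–Jorvik: 2+4+8 = 14
Pirton–Tarn–Neston–Linby–Jorvik: 2+5+7+8 = 22
Cheapest is Pirton–Tarn–Linby–Jorvik at 14 min.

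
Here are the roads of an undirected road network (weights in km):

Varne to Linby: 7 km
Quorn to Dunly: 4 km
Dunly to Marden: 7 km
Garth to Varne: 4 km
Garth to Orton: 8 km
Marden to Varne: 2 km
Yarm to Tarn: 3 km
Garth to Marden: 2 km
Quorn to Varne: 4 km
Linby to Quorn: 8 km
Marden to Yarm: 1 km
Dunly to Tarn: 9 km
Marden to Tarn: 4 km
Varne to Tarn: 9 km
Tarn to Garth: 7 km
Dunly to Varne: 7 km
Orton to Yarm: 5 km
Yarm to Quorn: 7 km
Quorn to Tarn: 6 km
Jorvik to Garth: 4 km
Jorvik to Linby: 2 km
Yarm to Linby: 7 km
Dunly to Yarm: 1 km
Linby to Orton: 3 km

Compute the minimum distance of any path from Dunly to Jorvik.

8 km

Enumerating some paths:
Dunly - Yarm - Marden - Garth - Jorvik: 1+1+2+4 = 8
Dunly - Yarm - Orton - Linby - Jorvik: 1+5+3+2 = 11
Dunly - Yarm - Linby - Jorvik: 1+7+2 = 10
The minimum is 8 km via Dunly - Yarm - Marden - Garth - Jorvik.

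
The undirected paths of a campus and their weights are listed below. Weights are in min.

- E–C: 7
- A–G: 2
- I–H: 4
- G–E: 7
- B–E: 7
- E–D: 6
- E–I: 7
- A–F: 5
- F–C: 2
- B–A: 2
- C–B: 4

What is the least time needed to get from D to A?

15 min

Settle nodes by increasing distance from D:
D: 0
E: 6  (via D)
B: 13  (via E)
C: 13  (via E)
G: 13  (via E)
I: 13  (via E)
A: 15  (via B)
Shortest route: D–E–B–A = 15 min.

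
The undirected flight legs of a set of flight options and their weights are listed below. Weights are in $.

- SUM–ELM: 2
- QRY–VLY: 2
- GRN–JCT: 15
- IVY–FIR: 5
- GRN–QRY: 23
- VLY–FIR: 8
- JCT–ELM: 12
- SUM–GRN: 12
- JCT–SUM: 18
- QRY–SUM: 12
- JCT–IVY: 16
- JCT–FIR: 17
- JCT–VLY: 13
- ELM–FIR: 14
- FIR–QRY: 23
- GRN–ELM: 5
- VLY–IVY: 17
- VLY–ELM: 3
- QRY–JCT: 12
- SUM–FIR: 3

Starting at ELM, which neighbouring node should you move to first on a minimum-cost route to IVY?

SUM

Candidate routes:
ELM → FIR → IVY: 14+5 = 19
ELM → VLY → FIR → IVY: 3+8+5 = 16
ELM → SUM → FIR → IVY: 2+3+5 = 10
The minimum is $10 via ELM → SUM → FIR → IVY.
So from ELM the first move is to SUM.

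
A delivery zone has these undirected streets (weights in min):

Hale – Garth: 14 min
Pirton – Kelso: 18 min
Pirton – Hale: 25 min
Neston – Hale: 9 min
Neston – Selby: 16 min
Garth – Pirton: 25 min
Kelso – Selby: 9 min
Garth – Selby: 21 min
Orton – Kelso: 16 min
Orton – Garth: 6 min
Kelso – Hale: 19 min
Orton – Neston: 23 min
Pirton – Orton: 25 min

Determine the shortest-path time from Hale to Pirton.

25 min

Compare a few routes:
Hale - Kelso - Pirton: 19+18 = 37
Hale - Pirton: 25 = 25
Cheapest is Hale - Pirton at 25 min.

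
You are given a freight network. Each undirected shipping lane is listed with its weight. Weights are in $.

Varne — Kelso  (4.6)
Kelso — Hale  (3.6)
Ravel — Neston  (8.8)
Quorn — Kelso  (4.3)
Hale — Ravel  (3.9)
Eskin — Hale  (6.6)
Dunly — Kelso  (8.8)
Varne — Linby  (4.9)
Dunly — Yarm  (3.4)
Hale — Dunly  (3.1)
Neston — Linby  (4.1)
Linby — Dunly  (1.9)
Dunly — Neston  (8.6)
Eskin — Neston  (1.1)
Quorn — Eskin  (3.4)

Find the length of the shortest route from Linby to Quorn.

$8.6

Compare a few routes:
Linby–Neston–Eskin–Quorn: 4.1+1.1+3.4 = 8.6
Linby–Dunly–Hale–Kelso–Quorn: 1.9+3.1+3.6+4.3 = 12.9
Linby–Varne–Kelso–Quorn: 4.9+4.6+4.3 = 13.8
The minimum is $8.6 via Linby–Neston–Eskin–Quorn.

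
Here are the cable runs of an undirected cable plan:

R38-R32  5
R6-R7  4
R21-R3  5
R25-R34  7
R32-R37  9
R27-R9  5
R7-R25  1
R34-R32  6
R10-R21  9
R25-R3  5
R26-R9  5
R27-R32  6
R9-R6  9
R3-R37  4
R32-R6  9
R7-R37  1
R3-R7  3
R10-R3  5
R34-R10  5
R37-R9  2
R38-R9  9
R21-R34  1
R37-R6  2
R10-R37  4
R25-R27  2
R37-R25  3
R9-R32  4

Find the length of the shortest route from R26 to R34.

15

Settle nodes by increasing distance from R26:
R26: 0
R9: 5  (via R26)
R37: 7  (via R9)
R7: 8  (via R37)
R6: 9  (via R37)
R32: 9  (via R9)
R25: 9  (via R7)
R27: 10  (via R9)
R3: 11  (via R37)
R10: 11  (via R37)
R38: 14  (via R9)
R34: 15  (via R32)
Shortest route: R26 → R9 → R32 → R34 = 15.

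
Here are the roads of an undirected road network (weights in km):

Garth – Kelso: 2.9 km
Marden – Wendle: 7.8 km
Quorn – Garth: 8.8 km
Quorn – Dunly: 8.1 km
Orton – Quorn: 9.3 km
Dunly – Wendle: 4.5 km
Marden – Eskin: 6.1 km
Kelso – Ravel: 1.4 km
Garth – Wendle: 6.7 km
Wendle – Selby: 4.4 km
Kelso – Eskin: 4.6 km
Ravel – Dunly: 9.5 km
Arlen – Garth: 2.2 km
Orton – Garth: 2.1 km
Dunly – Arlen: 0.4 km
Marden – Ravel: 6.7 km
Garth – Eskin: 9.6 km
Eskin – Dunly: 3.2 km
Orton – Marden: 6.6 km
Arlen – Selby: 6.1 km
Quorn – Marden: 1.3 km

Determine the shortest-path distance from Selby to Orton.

Enumerating some paths:
Selby–Arlen–Garth–Orton: 6.1+2.2+2.1 = 10.4
Selby–Wendle–Garth–Orton: 4.4+6.7+2.1 = 13.2
Selby–Wendle–Marden–Orton: 4.4+7.8+6.6 = 18.8
Selby–Wendle–Dunly–Arlen–Garth–Orton: 4.4+4.5+0.4+2.2+2.1 = 13.6
The minimum is 10.4 km via Selby–Arlen–Garth–Orton.

10.4 km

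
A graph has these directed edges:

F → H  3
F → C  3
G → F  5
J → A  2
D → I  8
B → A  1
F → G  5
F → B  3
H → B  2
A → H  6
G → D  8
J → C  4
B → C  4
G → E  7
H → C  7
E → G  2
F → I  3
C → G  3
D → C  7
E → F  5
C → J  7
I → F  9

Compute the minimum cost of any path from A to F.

Enumerating some paths:
A–H–C–G–F: 6+7+3+5 = 21
A–H–B–C–G–F: 6+2+4+3+5 = 20
Cheapest is A–H–B–C–G–F at 20.

20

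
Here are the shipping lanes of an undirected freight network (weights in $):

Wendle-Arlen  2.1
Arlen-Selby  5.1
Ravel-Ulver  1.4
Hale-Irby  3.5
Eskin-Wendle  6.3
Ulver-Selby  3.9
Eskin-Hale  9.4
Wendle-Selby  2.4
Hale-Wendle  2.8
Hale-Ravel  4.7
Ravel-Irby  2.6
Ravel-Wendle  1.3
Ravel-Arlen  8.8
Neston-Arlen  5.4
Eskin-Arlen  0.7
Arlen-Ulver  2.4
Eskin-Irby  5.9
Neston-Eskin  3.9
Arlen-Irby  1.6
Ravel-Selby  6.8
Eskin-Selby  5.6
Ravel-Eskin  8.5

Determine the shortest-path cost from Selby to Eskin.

$5.2

Shortest distances from Selby:
Selby: 0
Wendle: 2.4  (via Selby)
Ravel: 3.7  (via Wendle)
Ulver: 3.9  (via Selby)
Arlen: 4.5  (via Wendle)
Eskin: 5.2  (via Arlen)
Shortest route: Selby–Wendle–Arlen–Eskin = $5.2.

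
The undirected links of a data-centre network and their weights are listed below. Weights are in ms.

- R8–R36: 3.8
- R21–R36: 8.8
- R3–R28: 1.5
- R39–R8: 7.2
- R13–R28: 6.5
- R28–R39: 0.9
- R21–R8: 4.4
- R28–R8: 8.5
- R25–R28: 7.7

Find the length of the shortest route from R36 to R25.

19.6 ms

Candidate routes:
R36–R21–R8–R39–R28–R25: 8.8+4.4+7.2+0.9+7.7 = 29
R36–R8–R28–R25: 3.8+8.5+7.7 = 20
R36–R8–R39–R28–R25: 3.8+7.2+0.9+7.7 = 19.6
The minimum is 19.6 ms via R36–R8–R39–R28–R25.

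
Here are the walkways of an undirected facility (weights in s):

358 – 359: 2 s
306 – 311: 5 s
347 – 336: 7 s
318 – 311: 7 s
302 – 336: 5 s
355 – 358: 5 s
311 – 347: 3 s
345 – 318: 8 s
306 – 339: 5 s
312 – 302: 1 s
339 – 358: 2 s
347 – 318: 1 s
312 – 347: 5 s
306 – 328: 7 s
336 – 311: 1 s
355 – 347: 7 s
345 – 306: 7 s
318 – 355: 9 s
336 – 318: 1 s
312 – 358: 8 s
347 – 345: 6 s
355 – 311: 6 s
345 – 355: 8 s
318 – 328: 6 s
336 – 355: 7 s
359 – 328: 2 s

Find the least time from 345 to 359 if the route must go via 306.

16 s

Shortest 345→306: 345 → 306 = 7
Best 306 to 359: 306 → 339 → 358 → 359 costing 9
Total via 306: 7 + 9 = 16 s.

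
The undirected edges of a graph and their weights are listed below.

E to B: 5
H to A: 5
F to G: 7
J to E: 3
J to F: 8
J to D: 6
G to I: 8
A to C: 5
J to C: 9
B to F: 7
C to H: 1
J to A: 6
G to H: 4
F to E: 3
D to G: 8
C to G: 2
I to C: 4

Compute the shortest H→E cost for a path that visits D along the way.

20

Shortest H→D: H → C → G → D = 11
Shortest D→E: D → J → E = 9
Total via D: 11 + 9 = 20.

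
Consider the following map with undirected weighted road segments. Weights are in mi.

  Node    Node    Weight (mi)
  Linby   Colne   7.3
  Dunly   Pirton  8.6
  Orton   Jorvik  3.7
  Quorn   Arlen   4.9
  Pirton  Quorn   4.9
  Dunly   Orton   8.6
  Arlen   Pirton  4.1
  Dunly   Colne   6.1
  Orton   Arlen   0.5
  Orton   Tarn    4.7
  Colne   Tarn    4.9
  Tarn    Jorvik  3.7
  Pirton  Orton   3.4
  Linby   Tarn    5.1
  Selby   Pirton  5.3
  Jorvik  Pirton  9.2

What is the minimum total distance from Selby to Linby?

18.5 mi

Running Dijkstra from Selby:
Selby: 0
Pirton: 5.3  (via Selby)
Orton: 8.7  (via Pirton)
Arlen: 9.2  (via Orton)
Quorn: 10.2  (via Pirton)
Jorvik: 12.4  (via Orton)
Tarn: 13.4  (via Orton)
Dunly: 13.9  (via Pirton)
Colne: 18.3  (via Tarn)
Linby: 18.5  (via Tarn)
Shortest route: Selby → Pirton → Orton → Tarn → Linby = 18.5 mi.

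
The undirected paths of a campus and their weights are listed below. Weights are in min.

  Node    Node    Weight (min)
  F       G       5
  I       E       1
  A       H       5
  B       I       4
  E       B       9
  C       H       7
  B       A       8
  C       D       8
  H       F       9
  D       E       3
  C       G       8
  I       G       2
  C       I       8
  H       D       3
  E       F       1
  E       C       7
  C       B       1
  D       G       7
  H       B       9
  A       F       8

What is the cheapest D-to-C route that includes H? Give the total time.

10 min

Best D to H: D → H costing 3
Shortest H→C: H → C = 7
Total via H: 3 + 7 = 10 min.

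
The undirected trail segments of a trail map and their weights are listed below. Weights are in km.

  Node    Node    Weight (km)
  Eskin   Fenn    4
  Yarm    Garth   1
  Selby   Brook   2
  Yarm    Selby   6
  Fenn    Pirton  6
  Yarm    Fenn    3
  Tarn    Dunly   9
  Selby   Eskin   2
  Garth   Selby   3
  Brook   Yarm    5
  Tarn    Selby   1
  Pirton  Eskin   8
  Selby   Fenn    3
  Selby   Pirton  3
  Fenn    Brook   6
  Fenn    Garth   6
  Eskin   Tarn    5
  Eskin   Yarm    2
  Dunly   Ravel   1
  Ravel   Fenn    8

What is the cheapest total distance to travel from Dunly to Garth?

13 km

Shortest distances from Dunly:
Dunly: 0
Ravel: 1  (via Dunly)
Fenn: 9  (via Ravel)
Tarn: 9  (via Dunly)
Selby: 10  (via Tarn)
Eskin: 12  (via Selby)
Brook: 12  (via Selby)
Yarm: 12  (via Fenn)
Pirton: 13  (via Selby)
Garth: 13  (via Selby)
Shortest route: Dunly → Tarn → Selby → Garth = 13 km.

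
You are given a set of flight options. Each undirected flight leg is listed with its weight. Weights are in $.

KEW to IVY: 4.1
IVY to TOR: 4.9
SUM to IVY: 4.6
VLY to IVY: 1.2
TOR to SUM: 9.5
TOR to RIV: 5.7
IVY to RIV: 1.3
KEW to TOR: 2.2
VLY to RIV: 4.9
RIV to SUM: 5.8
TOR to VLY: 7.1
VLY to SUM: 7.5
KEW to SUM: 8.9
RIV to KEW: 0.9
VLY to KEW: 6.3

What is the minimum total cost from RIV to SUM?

$5.8

Compare a few routes:
RIV - KEW - IVY - SUM: 0.9+4.1+4.6 = 9.6
RIV - SUM: 5.8 = 5.8
RIV - KEW - SUM: 0.9+8.9 = 9.8
RIV - IVY - SUM: 1.3+4.6 = 5.9
Cheapest is RIV - SUM at $5.8.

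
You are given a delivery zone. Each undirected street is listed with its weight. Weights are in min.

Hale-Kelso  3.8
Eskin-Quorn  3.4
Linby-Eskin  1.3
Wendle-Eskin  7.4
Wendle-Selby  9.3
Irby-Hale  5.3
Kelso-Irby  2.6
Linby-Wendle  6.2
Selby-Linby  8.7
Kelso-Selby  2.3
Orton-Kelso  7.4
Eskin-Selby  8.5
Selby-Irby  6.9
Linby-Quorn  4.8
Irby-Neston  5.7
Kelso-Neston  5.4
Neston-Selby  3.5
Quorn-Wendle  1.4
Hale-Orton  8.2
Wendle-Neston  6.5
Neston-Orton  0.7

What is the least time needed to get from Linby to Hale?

14.8 min

Compare a few routes:
Linby → Selby → Kelso → Irby → Hale: 8.7+2.3+2.6+5.3 = 18.9
Linby → Eskin → Selby → Kelso → Hale: 1.3+8.5+2.3+3.8 = 15.9
Linby → Selby → Kelso → Hale: 8.7+2.3+3.8 = 14.8
The minimum is 14.8 min via Linby → Selby → Kelso → Hale.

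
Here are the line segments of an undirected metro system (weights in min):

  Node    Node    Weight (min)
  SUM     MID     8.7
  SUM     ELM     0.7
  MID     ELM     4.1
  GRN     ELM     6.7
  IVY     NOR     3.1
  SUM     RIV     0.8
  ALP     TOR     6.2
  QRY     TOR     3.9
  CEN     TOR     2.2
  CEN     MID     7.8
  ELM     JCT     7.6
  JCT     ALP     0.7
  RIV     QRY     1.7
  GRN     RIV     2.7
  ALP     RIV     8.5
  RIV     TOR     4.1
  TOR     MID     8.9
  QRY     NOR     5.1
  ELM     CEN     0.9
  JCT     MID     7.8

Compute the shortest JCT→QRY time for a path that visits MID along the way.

Best JCT to MID: JCT → MID costing 7.8
Best MID to QRY: MID → ELM → SUM → RIV → QRY costing 7.3
Total via MID: 7.8 + 7.3 = 15.1 min.

15.1 min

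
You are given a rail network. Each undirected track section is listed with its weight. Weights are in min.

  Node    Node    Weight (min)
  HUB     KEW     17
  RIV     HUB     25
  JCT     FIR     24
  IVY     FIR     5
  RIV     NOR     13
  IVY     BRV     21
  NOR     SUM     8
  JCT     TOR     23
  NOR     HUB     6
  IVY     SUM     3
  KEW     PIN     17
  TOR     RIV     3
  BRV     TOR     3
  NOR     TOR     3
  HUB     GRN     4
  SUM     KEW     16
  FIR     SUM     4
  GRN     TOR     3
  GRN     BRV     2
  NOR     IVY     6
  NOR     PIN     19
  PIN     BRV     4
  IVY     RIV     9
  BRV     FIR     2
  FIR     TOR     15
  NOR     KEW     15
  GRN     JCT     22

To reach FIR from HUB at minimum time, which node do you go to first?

GRN

Enumerating some paths:
HUB–GRN–TOR–BRV–FIR: 4+3+3+2 = 12
HUB–GRN–BRV–FIR: 4+2+2 = 8
HUB–NOR–TOR–BRV–FIR: 6+3+3+2 = 14
HUB–NOR–TOR–GRN–BRV–FIR: 6+3+3+2+2 = 16
Cheapest is HUB–GRN–BRV–FIR at 8 min.
So from HUB the first move is to GRN.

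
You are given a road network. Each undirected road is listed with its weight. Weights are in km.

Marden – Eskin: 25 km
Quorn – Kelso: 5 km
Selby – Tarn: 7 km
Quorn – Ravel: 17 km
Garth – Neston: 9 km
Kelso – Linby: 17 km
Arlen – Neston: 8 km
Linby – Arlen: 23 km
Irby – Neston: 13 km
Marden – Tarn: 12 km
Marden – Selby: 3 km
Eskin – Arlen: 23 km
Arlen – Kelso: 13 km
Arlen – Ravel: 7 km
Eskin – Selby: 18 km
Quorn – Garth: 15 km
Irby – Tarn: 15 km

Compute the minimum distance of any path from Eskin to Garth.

40 km

Compare a few routes:
Eskin → Arlen → Neston → Garth: 23+8+9 = 40
Eskin → Arlen → Kelso → Quorn → Garth: 23+13+5+15 = 56
Eskin → Selby → Tarn → Irby → Neston → Garth: 18+7+15+13+9 = 62
Cheapest is Eskin → Arlen → Neston → Garth at 40 km.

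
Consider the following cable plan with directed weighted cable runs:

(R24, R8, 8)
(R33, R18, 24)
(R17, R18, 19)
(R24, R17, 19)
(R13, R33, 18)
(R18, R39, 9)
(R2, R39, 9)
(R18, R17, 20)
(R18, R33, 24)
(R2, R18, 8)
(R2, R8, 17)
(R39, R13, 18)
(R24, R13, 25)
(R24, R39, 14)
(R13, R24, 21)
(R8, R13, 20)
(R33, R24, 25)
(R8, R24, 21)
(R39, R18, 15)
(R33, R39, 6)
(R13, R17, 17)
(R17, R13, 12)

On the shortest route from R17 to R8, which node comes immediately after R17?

Compare a few routes:
R17–R13–R33–R24–R8: 12+18+25+8 = 63
R17–R18–R39–R13–R24–R8: 19+9+18+21+8 = 75
R17–R13–R24–R8: 12+21+8 = 41
The minimum is 41 via R17–R13–R24–R8.
So from R17 the first move is to R13.

R13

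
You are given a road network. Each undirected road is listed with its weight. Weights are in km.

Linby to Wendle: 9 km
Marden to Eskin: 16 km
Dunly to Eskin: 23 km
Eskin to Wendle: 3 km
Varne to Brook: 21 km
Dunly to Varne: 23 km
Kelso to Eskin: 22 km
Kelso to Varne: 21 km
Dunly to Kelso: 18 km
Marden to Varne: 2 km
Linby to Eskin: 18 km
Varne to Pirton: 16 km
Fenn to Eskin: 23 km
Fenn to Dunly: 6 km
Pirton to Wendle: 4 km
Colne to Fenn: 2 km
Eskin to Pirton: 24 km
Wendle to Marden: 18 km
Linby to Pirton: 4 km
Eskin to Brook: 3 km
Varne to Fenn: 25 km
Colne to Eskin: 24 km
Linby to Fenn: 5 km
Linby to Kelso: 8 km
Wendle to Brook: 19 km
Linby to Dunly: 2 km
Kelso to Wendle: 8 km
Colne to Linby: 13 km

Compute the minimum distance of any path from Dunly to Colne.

Shortest distances from Dunly:
Dunly: 0
Linby: 2  (via Dunly)
Fenn: 6  (via Dunly)
Pirton: 6  (via Linby)
Colne: 8  (via Fenn)
Shortest route: Dunly–Fenn–Colne = 8 km.

8 km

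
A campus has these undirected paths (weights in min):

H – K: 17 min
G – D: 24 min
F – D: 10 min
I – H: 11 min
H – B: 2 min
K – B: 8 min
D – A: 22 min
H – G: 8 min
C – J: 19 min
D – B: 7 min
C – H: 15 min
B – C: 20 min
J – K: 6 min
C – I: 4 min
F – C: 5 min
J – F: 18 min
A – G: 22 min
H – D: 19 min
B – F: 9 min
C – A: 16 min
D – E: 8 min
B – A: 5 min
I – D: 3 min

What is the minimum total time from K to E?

23 min

Candidate routes:
K - H - B - D - E: 17+2+7+8 = 34
K - B - H - I - D - E: 8+2+11+3+8 = 32
K - B - F - D - E: 8+9+10+8 = 35
K - B - D - E: 8+7+8 = 23
The minimum is 23 min via K - B - D - E.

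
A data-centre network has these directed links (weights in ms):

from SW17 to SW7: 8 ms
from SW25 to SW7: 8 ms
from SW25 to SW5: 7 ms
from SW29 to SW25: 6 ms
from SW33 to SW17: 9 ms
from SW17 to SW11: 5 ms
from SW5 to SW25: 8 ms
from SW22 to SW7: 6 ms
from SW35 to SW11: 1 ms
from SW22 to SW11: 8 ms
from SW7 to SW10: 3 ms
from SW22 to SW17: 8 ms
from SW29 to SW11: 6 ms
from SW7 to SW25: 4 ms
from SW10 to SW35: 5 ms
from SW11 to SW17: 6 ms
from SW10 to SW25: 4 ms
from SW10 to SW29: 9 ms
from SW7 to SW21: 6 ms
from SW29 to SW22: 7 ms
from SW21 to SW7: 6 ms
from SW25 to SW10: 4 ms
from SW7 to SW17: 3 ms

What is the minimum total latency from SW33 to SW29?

Candidate routes:
SW33 → SW17 → SW7 → SW10 → SW29: 9+8+3+9 = 29
SW33 → SW17 → SW7 → SW25 → SW10 → SW29: 9+8+4+4+9 = 34
Cheapest is SW33 → SW17 → SW7 → SW10 → SW29 at 29 ms.

29 ms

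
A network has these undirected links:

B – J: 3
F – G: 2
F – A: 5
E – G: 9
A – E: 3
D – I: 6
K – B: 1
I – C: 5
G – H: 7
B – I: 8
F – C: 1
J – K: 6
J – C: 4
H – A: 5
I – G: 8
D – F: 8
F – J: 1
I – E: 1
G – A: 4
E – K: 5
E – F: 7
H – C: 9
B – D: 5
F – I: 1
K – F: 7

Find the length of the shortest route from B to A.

Compare a few routes:
B–J–F–G–A: 3+1+2+4 = 10
B–J–F–A: 3+1+5 = 9
Cheapest is B–J–F–A at 9.

9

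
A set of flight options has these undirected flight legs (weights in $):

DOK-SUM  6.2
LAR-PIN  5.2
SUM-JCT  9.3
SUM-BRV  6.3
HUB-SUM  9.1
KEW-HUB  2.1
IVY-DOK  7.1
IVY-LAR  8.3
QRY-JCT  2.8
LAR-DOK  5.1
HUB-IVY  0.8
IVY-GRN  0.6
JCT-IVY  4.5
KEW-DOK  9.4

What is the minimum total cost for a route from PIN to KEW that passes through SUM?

Best PIN to SUM: PIN–LAR–DOK–SUM costing 16.5
Shortest SUM→KEW: SUM–HUB–KEW = 11.2
Total via SUM: 16.5 + 11.2 = $27.7.

$27.7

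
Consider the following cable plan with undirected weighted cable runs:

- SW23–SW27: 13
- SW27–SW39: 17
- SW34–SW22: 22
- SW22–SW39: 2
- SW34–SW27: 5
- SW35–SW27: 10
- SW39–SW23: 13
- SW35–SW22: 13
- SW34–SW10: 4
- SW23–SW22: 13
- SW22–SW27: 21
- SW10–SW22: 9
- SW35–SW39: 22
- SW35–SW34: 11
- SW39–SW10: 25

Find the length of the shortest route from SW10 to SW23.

22

Compare a few routes:
SW10 → SW22 → SW39 → SW23: 9+2+13 = 24
SW10 → SW34 → SW27 → SW23: 4+5+13 = 22
SW10 → SW39 → SW23: 25+13 = 38
The minimum is 22 via SW10 → SW34 → SW27 → SW23.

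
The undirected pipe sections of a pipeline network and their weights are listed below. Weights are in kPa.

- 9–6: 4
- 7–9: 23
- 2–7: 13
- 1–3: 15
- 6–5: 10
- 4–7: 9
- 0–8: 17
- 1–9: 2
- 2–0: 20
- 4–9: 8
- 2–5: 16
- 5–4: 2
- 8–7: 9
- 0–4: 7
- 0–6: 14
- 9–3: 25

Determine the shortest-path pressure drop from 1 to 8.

28 kPa

Settle nodes by increasing distance from 1:
1: 0
9: 2  (via 1)
6: 6  (via 9)
4: 10  (via 9)
5: 12  (via 4)
3: 15  (via 1)
0: 17  (via 4)
7: 19  (via 4)
2: 28  (via 5)
8: 28  (via 7)
Shortest route: 1–9–4–7–8 = 28 kPa.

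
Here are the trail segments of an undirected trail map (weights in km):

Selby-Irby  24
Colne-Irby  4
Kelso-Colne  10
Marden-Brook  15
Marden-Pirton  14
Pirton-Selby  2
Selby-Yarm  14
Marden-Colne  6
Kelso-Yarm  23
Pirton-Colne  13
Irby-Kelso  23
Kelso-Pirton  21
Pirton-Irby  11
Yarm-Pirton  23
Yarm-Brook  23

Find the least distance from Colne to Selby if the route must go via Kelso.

Best Colne to Kelso: Colne–Kelso costing 10
Best Kelso to Selby: Kelso–Pirton–Selby costing 23
Total via Kelso: 10 + 23 = 33 km.

33 km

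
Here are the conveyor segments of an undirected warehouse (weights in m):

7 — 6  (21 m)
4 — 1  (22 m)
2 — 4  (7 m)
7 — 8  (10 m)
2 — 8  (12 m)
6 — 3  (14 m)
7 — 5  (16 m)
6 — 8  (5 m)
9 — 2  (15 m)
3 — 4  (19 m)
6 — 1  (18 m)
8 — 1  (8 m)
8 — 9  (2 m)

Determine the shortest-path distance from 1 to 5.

34 m

Candidate routes:
1 → 6 → 8 → 7 → 5: 18+5+10+16 = 49
1 → 8 → 7 → 5: 8+10+16 = 34
1 → 8 → 6 → 7 → 5: 8+5+21+16 = 50
The minimum is 34 m via 1 → 8 → 7 → 5.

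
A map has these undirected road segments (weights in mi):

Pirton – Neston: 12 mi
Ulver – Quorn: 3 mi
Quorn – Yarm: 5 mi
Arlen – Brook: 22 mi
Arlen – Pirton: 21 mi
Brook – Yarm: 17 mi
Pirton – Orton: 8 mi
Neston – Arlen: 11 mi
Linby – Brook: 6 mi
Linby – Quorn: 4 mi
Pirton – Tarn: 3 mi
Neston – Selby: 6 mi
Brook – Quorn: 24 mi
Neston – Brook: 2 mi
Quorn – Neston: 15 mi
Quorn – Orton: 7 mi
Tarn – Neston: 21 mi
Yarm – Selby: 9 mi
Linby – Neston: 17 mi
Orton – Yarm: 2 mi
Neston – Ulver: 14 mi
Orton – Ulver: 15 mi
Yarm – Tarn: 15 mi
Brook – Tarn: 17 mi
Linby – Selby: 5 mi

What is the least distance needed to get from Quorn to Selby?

9 mi

Compare a few routes:
Quorn–Yarm–Selby: 5+9 = 14
Quorn–Linby–Selby: 4+5 = 9
Quorn–Orton–Yarm–Selby: 7+2+9 = 18
Cheapest is Quorn–Linby–Selby at 9 mi.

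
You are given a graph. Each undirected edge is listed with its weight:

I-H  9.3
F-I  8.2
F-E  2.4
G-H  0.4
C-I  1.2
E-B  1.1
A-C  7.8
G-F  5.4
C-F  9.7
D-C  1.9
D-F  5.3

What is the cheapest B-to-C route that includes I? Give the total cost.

12.9

Best B to I: B–E–F–I costing 11.7
Shortest I→C: I–C = 1.2
Total via I: 11.7 + 1.2 = 12.9.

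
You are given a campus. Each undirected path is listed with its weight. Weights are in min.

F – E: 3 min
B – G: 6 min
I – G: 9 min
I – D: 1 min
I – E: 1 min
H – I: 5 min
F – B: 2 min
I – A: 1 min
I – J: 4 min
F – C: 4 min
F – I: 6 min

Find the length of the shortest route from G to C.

12 min

Settle nodes by increasing distance from G:
G: 0
B: 6  (via G)
F: 8  (via B)
I: 9  (via G)
A: 10  (via I)
D: 10  (via I)
E: 10  (via I)
C: 12  (via F)
Shortest route: G–B–F–C = 12 min.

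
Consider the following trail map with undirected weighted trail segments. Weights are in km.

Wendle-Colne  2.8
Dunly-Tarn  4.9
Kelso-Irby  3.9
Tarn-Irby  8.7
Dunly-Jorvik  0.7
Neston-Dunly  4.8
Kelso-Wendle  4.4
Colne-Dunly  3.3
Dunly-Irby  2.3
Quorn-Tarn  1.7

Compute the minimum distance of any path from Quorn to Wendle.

12.7 km

Compare a few routes:
Quorn → Tarn → Dunly → Irby → Kelso → Wendle: 1.7+4.9+2.3+3.9+4.4 = 17.2
Quorn → Tarn → Dunly → Colne → Wendle: 1.7+4.9+3.3+2.8 = 12.7
The minimum is 12.7 km via Quorn → Tarn → Dunly → Colne → Wendle.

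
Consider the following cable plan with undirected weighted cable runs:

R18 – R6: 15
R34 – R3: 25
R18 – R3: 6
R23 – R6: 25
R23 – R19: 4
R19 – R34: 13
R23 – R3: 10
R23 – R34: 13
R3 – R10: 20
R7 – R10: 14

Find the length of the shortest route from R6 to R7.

Candidate routes:
R6–R23–R3–R10–R7: 25+10+20+14 = 69
R6–R18–R3–R10–R7: 15+6+20+14 = 55
The minimum is 55 via R6–R18–R3–R10–R7.

55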